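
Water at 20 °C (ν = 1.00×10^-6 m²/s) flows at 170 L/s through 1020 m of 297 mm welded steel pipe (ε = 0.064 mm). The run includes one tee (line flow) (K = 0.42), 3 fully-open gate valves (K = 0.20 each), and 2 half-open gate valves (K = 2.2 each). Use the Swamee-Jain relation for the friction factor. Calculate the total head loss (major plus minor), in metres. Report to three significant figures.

V = 4Q/(πD²) = 2.454 m/s; V²/2g = 0.3069 m
Re = 7.29×10^5, ε/D = 2.15×10^-4 → f = 0.01522 (Swamee-Jain)
Major: h_f = f(L/D)·V²/2g = 0.01522·3434·0.3069 = 16.04 m
Minor: ΣK = 5.42; h_m = ΣK·V²/2g = 1.663 m
Total H_L = 16.04 + 1.663 = 17.71 m

H_L ≈ 17.7 m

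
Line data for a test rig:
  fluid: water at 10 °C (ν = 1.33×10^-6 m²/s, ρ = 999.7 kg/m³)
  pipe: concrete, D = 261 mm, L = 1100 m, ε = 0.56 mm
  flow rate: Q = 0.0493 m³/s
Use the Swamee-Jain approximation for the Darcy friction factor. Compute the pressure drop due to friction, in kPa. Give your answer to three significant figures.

V = 4Q/(πD²) = 4·0.0493/(π·0.261²) = 0.9215 m/s
Re = VD/ν = 0.9215·0.261/1.33×10^-6 = 1.81×10^5 → turbulent
ε/D = 0.56/261 = 0.00215
Swamee-Jain: f = 0.02498
h_f = f(L/D)V²/(2g) = 0.02498·(1100/0.261)·0.9215²/(2·9.81) = 4.556 m
Δp = ρg·h_f = 999.7·9.81·4.556 = 44.69 kPa

Δp ≈ 44.7 kPa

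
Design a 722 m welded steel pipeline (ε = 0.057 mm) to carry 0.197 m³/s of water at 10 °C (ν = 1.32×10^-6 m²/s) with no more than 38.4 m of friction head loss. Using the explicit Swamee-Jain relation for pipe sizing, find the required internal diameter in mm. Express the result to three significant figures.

Swamee-Jain (Type III): D = 0.66·[ε^1.25·(LQ²/(gh_f))^4.75 + ν·Q^9.4·(L/(gh_f))^5.2]^0.04
LQ²/(gh_f) = 0.07438; L/(gh_f) = 1.917
Term 1 = ε^1.25·(…)^4.75 = 2.16×10^-11; Term 2 = ν·Q^9.4·(…)^5.2 = 9.07×10^-12
D = 0.66·(2.16×10^-11 + 9.07×10^-12)^0.04 = 0.2506 m = 251 mm
Check: V = 3.99 m/s, Re = 7.58×10^5, f = 0.01530, h_f = 35.8 m ≈ 38.4 m ✓

D ≈ 251 mm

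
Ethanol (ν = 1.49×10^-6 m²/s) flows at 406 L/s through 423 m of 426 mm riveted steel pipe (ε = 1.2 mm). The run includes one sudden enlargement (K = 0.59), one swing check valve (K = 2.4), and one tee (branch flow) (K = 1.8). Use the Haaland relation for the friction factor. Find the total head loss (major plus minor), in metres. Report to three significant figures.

H_L ≈ 12.6 m

V = 4Q/(πD²) = 2.849 m/s; V²/2g = 0.4136 m
Re = 8.14×10^5, ε/D = 0.00282 → f = 0.02592 (Haaland)
Major: h_f = f(L/D)·V²/2g = 0.02592·993.0·0.4136 = 10.64 m
Minor: ΣK = 4.79; h_m = ΣK·V²/2g = 1.981 m
Total H_L = 10.64 + 1.981 = 12.62 m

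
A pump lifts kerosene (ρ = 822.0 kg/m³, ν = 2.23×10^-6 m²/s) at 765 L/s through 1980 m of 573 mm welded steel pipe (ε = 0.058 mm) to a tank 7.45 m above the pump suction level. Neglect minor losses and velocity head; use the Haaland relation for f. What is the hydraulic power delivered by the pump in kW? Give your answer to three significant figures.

V = 4Q/(πD²) = 2.967 m/s; Re = 7.62×10^5; ε/D = 1.01×10^-4; f = 0.01366
h_f = f(L/D)V²/2g = 21.18 m
Total head H = z + h_f = 7.45 + 21.18 = 28.63 m
P_hyd = ρgQH = 822.0·9.81·0.765·28.63 = 176.6 kW

P_hyd ≈ 177 kW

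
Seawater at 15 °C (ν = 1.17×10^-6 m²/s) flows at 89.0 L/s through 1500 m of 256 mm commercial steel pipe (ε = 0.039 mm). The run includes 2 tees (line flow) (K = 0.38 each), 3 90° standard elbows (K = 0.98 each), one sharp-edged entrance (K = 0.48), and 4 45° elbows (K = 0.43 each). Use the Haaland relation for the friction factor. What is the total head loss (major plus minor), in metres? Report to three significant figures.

H_L ≈ 14.5 m

V = 4Q/(πD²) = 1.729 m/s; V²/2g = 0.1524 m
Re = 3.78×10^5, ε/D = 1.52×10^-4 → f = 0.01526 (Haaland)
Major: h_f = f(L/D)·V²/2g = 0.01526·5859·0.1524 = 13.62 m
Minor: ΣK = 5.90; h_m = ΣK·V²/2g = 0.8991 m
Total H_L = 13.62 + 0.8991 = 14.52 m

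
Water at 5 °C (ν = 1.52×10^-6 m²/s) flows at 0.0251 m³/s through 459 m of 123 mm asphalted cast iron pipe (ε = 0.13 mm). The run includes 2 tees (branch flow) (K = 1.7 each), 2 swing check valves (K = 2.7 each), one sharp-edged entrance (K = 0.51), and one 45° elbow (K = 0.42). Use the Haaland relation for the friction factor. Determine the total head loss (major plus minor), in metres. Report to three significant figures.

V = 4Q/(πD²) = 2.112 m/s; V²/2g = 0.2274 m
Re = 1.71×10^5, ε/D = 0.00106 → f = 0.02132 (Haaland)
Major: h_f = f(L/D)·V²/2g = 0.02132·3732·0.2274 = 18.10 m
Minor: ΣK = 9.73; h_m = ΣK·V²/2g = 2.213 m
Total H_L = 18.10 + 2.213 = 20.31 m

H_L ≈ 20.3 m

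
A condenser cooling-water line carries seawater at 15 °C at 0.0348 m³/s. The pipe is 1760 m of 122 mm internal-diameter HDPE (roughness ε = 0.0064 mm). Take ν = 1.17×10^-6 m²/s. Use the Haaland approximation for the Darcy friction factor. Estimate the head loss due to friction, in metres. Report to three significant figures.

h_f ≈ 95.9 m

V = 4Q/(πD²) = 4·0.0348/(π·0.122²) = 2.977 m/s
Re = VD/ν = 2.977·0.122/1.17×10^-6 = 3.10×10^5 → turbulent
ε/D = 0.0064/122 = 5.25×10^-5
Haaland: f = 0.01472
h_f = f(L/D)V²/(2g) = 0.01472·(1760/0.122)·2.977²/(2·9.81) = 95.93 m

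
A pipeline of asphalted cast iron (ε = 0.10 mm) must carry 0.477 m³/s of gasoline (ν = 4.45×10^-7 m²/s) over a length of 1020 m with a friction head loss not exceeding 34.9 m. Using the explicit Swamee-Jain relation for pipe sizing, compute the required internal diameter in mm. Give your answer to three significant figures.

D ≈ 388 mm

Swamee-Jain (Type III): D = 0.66·[ε^1.25·(LQ²/(gh_f))^4.75 + ν·Q^9.4·(L/(gh_f))^5.2]^0.04
LQ²/(gh_f) = 0.6779; L/(gh_f) = 2.979
Term 1 = ε^1.25·(…)^4.75 = 1.58×10^-6; Term 2 = ν·Q^9.4·(…)^5.2 = 1.24×10^-7
D = 0.66·(1.58×10^-6 + 1.24×10^-7)^0.04 = 0.3879 m = 388 mm
Check: V = 4.04 m/s, Re = 3.52×10^6, f = 0.01478, h_f = 32.2 m ≈ 34.9 m ✓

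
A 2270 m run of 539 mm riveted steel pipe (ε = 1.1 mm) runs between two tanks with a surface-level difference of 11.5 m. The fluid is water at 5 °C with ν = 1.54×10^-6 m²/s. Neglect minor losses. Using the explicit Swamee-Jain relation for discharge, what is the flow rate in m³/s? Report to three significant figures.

Swamee-Jain (Type II): Q = -0.965·√(gD⁵h_f/L)·ln[ε/(3.7D) + √(3.17ν²L/(gD³h_f))]
√(gD⁵h_f/L) = √(9.81·0.539⁵·11.5/2270) = 0.04755
ε/(3.7D) = 5.52×10^-4; √(3.17ν²L/(gD³h_f)) = 3.11×10^-5
Q = -0.965·0.04755·ln(5.827×10^-4) = 0.3417 m³/s
Check: V = 1.50 m/s, Re = 5.24×10^5, f = 0.02400, h_f = 11.6 m ≈ 11.5 m ✓

Q ≈ 0.342 m³/s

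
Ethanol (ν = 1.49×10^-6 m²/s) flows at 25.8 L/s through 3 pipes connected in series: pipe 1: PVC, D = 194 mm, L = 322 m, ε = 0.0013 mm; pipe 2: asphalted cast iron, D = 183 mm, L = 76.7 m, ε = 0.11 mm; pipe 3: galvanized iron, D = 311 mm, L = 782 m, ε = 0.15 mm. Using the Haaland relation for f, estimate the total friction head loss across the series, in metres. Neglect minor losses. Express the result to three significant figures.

Pipe 1: V = 0.8728 m/s, Re = 1.14×10^5, ε/D = 6.70×10^-6, f = 0.01738, h_1 = f(L/D)V²/2g = 1.120 m
Pipe 2: V = 0.9809 m/s, Re = 1.20×10^5, ε/D = 6.01×10^-4, f = 0.02006, h_2 = f(L/D)V²/2g = 0.4123 m
Pipe 3: V = 0.3396 m/s, Re = 7.09×10^4, ε/D = 4.82×10^-4, f = 0.02098, h_3 = f(L/D)V²/2g = 0.3102 m
Series → Q common, losses add: H = Σh = 1.843 m

H ≈ 1.84 m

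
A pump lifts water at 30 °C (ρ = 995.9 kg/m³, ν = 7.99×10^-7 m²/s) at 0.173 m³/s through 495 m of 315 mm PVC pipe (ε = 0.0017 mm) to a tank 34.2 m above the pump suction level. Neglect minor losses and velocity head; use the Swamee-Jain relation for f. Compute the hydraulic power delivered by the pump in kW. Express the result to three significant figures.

P_hyd ≈ 65.8 kW

V = 4Q/(πD²) = 2.220 m/s; Re = 8.75×10^5; ε/D = 5.40×10^-6; f = 0.01200
h_f = f(L/D)V²/2g = 4.735 m
Total head H = z + h_f = 34.2 + 4.735 = 38.93 m
P_hyd = ρgQH = 995.9·9.81·0.173·38.93 = 65.81 kW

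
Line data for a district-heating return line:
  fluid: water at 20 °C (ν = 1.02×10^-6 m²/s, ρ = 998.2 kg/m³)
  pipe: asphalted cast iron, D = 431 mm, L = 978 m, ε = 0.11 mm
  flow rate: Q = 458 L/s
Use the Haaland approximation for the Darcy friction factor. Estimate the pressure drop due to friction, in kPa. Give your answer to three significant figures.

Δp ≈ 168 kPa

V = 4Q/(πD²) = 4·0.458/(π·0.431²) = 3.139 m/s
Re = VD/ν = 3.139·0.431/1.02×10^-6 = 1.33×10^6 → turbulent
ε/D = 0.11/431 = 2.55×10^-4
Haaland: f = 0.01501
h_f = f(L/D)V²/(2g) = 0.01501·(978/0.431)·3.139²/(2·9.81) = 17.11 m
Δp = ρg·h_f = 998.2·9.81·17.11 = 167.6 kPa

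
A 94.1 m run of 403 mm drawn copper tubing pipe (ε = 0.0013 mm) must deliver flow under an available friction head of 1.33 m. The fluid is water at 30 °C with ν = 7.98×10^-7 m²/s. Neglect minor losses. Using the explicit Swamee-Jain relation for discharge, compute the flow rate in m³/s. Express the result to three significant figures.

Swamee-Jain (Type II): Q = -0.965·√(gD⁵h_f/L)·ln[ε/(3.7D) + √(3.17ν²L/(gD³h_f))]
√(gD⁵h_f/L) = √(9.81·0.403⁵·1.33/94.1) = 0.03839
ε/(3.7D) = 8.72×10^-7; √(3.17ν²L/(gD³h_f)) = 1.49×10^-5
Q = -0.965·0.03839·ln(1.579×10^-5) = 0.4096 m³/s
Check: V = 3.21 m/s, Re = 1.62×10^6, f = 0.01083, h_f = 1.33 m ≈ 1.33 m ✓

Q ≈ 0.410 m³/s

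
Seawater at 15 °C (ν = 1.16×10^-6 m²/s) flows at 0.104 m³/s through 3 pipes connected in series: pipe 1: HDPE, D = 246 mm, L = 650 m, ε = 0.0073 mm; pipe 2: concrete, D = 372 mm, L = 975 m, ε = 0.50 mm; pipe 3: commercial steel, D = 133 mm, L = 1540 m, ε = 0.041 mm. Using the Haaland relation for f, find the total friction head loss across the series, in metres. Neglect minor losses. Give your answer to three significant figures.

Pipe 1: V = 2.188 m/s, Re = 4.64×10^5, ε/D = 2.97×10^-5, f = 0.01358, h_1 = f(L/D)V²/2g = 8.755 m
Pipe 2: V = 0.9569 m/s, Re = 3.07×10^5, ε/D = 0.00134, f = 0.02185, h_2 = f(L/D)V²/2g = 2.673 m
Pipe 3: V = 7.486 m/s, Re = 8.58×10^5, ε/D = 3.08×10^-4, f = 0.01577, h_3 = f(L/D)V²/2g = 521.6 m
Series → Q common, losses add: H = Σh = 533.0 m

H ≈ 533 m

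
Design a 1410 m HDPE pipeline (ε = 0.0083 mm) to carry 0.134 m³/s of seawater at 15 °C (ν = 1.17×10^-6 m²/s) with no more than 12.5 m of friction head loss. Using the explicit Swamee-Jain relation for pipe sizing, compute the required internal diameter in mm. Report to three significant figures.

Swamee-Jain (Type III): D = 0.66·[ε^1.25·(LQ²/(gh_f))^4.75 + ν·Q^9.4·(L/(gh_f))^5.2]^0.04
LQ²/(gh_f) = 0.2065; L/(gh_f) = 11.50
Term 1 = ε^1.25·(…)^4.75 = 2.48×10^-10; Term 2 = ν·Q^9.4·(…)^5.2 = 2.39×10^-9
D = 0.66·(2.48×10^-10 + 2.39×10^-9)^0.04 = 0.2995 m = 299 mm
Check: V = 1.90 m/s, Re = 4.87×10^5, f = 0.01358, h_f = 11.8 m ≈ 12.5 m ✓

D ≈ 299 mm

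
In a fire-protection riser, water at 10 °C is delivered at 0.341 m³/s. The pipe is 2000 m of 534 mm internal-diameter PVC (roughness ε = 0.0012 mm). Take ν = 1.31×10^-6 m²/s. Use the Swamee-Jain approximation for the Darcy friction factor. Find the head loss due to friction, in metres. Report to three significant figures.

h_f ≈ 5.59 m

V = 4Q/(πD²) = 4·0.341/(π·0.534²) = 1.523 m/s
Re = VD/ν = 1.523·0.534/1.31×10^-6 = 6.21×10^5 → turbulent
ε/D = 0.0012/534 = 2.25×10^-6
Swamee-Jain: f = 0.01264
h_f = f(L/D)V²/(2g) = 0.01264·(2000/0.534)·1.523²/(2·9.81) = 5.594 m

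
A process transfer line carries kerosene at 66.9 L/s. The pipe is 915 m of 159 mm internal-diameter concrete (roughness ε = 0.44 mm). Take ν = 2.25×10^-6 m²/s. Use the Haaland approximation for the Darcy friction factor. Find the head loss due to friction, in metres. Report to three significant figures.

V = 4Q/(πD²) = 4·0.0669/(π·0.159²) = 3.369 m/s
Re = VD/ν = 3.369·0.159/2.25×10^-6 = 2.38×10^5 → turbulent
ε/D = 0.44/159 = 0.00277
Haaland: f = 0.02617
h_f = f(L/D)V²/(2g) = 0.02617·(915/0.159)·3.369²/(2·9.81) = 87.13 m

h_f ≈ 87.1 m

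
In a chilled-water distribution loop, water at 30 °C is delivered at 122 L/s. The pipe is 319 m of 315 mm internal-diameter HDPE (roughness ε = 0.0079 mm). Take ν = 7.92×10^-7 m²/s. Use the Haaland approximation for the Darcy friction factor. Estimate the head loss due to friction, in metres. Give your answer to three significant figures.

V = 4Q/(πD²) = 4·0.122/(π·0.315²) = 1.565 m/s
Re = VD/ν = 1.565·0.315/7.92×10^-7 = 6.23×10^5 → turbulent
ε/D = 0.0079/315 = 2.51×10^-5
Haaland: f = 0.01291
h_f = f(L/D)V²/(2g) = 0.01291·(319/0.315)·1.565²/(2·9.81) = 1.633 m

h_f ≈ 1.63 m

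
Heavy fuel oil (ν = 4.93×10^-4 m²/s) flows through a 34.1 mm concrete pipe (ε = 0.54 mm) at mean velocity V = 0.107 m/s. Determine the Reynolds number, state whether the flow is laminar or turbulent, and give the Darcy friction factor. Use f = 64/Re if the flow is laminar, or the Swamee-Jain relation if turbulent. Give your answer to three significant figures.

Re ≈ 7.40; laminar; f = 64/Re ≈ 8.65

Re = VD/ν = 0.1070·0.0341/4.93×10^-4 = 7.40
Re < 2300 → laminar → f = 64/Re = 8.647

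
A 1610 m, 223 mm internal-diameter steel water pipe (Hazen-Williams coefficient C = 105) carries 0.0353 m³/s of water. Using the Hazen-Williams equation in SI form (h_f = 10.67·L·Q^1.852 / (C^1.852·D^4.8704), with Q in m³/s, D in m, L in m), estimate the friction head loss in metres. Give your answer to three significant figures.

h_f = 10.67·1610·0.0353^1.852 / (105^1.852·0.223^4.8704) = 9.468 m

h_f ≈ 9.47 m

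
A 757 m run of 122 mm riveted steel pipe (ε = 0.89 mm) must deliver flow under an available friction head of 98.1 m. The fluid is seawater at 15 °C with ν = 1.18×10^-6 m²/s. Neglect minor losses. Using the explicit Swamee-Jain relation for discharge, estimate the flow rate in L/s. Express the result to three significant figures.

Swamee-Jain (Type II): Q = -0.965·√(gD⁵h_f/L)·ln[ε/(3.7D) + √(3.17ν²L/(gD³h_f))]
√(gD⁵h_f/L) = √(9.81·0.122⁵·98.1/757) = 0.005862
ε/(3.7D) = 0.00197; √(3.17ν²L/(gD³h_f)) = 4.37×10^-5
Q = -0.965·0.005862·ln(0.002015) = 0.03511 m³/s
Check: V = 3.00 m/s, Re = 3.11×10^5, f = 0.03452, h_f = 98.5 m ≈ 98.1 m ✓

Q ≈ 35.1 L/s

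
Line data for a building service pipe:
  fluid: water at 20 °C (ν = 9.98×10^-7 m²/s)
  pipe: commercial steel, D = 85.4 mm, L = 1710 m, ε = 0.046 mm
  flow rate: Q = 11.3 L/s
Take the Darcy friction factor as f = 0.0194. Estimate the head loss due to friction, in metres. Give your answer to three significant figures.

V = 4Q/(πD²) = 4·0.0113/(π·0.0854²) = 1.973 m/s
h_f = f(L/D)V²/(2g) = 0.01940·(1710/0.0854)·1.973²/(2·9.81) = 77.05 m

h_f ≈ 77.1 m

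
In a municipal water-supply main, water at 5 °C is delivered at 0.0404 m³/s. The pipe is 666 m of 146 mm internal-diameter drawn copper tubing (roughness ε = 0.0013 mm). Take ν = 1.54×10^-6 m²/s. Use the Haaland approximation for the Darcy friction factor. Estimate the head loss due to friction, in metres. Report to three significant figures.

V = 4Q/(πD²) = 4·0.0404/(π·0.146²) = 2.413 m/s
Re = VD/ν = 2.413·0.146/1.54×10^-6 = 2.29×10^5 → turbulent
ε/D = 0.0013/146 = 8.90×10^-6
Haaland: f = 0.01516
h_f = f(L/D)V²/(2g) = 0.01516·(666/0.146)·2.413²/(2·9.81) = 20.52 m

h_f ≈ 20.5 m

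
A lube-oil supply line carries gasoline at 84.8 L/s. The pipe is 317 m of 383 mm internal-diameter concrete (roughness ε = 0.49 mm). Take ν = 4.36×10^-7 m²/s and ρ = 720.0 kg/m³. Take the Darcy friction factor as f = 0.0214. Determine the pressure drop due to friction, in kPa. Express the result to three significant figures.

V = 4Q/(πD²) = 4·0.0848/(π·0.383²) = 0.7361 m/s
h_f = f(L/D)V²/(2g) = 0.02140·(317/0.383)·0.7361²/(2·9.81) = 0.4891 m
Δp = ρg·h_f = 720.0·9.81·0.4891 = 3.455 kPa

Δp ≈ 3.45 kPa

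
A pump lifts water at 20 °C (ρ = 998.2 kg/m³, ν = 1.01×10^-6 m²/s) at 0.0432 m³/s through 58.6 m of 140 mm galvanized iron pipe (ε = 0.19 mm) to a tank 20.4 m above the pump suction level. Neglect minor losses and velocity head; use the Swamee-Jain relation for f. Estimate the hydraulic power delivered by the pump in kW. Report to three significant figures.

P_hyd ≈ 10.2 kW

V = 4Q/(πD²) = 2.806 m/s; Re = 3.89×10^5; ε/D = 0.00136; f = 0.02193
h_f = f(L/D)V²/2g = 3.684 m
Total head H = z + h_f = 20.4 + 3.684 = 24.08 m
P_hyd = ρgQH = 998.2·9.81·0.0432·24.08 = 10.19 kW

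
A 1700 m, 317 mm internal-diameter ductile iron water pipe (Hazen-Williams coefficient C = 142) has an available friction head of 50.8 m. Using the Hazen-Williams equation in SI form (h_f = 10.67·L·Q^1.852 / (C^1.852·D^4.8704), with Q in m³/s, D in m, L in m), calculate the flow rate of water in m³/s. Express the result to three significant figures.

Rearranging: Q = [h_f·C^1.852·D^4.8704 / (10.67·L)]^(1/1.852)
Q = [50.8·142^1.852·0.317^4.8704 / (10.67·1700)]^0.540 = 0.2896 m³/s

Q ≈ 0.290 m³/s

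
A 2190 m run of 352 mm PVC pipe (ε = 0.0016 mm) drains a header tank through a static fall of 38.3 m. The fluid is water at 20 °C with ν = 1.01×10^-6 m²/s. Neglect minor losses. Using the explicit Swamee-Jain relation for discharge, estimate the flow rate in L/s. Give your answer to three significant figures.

Swamee-Jain (Type II): Q = -0.965·√(gD⁵h_f/L)·ln[ε/(3.7D) + √(3.17ν²L/(gD³h_f))]
√(gD⁵h_f/L) = √(9.81·0.352⁵·38.3/2190) = 0.03045
ε/(3.7D) = 1.23×10^-6; √(3.17ν²L/(gD³h_f)) = 2.08×10^-5
Q = -0.965·0.03045·ln(2.202×10^-5) = 0.3151 m³/s
Check: V = 3.24 m/s, Re = 1.13×10^6, f = 0.01150, h_f = 38.2 m ≈ 38.3 m ✓

Q ≈ 315 L/s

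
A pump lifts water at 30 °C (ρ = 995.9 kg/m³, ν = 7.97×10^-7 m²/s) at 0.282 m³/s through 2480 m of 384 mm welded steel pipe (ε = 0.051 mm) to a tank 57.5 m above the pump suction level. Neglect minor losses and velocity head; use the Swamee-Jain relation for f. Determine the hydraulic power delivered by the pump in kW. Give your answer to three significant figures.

V = 4Q/(πD²) = 2.435 m/s; Re = 1.17×10^6; ε/D = 1.33×10^-4; f = 0.01381
h_f = f(L/D)V²/2g = 26.96 m
Total head H = z + h_f = 57.5 + 26.96 = 84.46 m
P_hyd = ρgQH = 995.9·9.81·0.282·84.46 = 232.7 kW

P_hyd ≈ 233 kW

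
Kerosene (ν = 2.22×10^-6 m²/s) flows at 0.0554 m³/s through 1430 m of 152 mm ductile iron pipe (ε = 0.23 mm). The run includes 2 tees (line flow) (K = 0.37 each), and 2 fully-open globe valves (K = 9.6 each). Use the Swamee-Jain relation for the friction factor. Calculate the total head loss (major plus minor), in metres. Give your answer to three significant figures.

V = 4Q/(πD²) = 3.053 m/s; V²/2g = 0.4751 m
Re = 2.09×10^5, ε/D = 0.00151 → f = 0.02297 (Swamee-Jain)
Major: h_f = f(L/D)·V²/2g = 0.02297·9408·0.4751 = 102.7 m
Minor: ΣK = 19.9; h_m = ΣK·V²/2g = 9.473 m
Total H_L = 102.7 + 9.473 = 112.1 m

H_L ≈ 112 m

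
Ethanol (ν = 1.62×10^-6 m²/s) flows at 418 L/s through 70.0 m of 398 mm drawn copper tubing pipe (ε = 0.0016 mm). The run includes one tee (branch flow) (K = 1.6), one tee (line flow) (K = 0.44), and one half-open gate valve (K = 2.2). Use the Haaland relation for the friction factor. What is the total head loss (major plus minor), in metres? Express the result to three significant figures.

V = 4Q/(πD²) = 3.360 m/s; V²/2g = 0.5754 m
Re = 8.25×10^5, ε/D = 4.02×10^-6 → f = 0.01203 (Haaland)
Major: h_f = f(L/D)·V²/2g = 0.01203·175.9·0.5754 = 1.217 m
Minor: ΣK = 4.24; h_m = ΣK·V²/2g = 2.440 m
Total H_L = 1.217 + 2.440 = 3.657 m

H_L ≈ 3.66 m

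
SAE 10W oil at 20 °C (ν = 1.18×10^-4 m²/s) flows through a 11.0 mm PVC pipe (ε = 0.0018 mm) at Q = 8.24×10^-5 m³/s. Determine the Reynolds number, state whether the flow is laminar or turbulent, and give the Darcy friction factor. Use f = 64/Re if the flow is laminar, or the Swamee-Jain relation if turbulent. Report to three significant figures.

Re ≈ 80.8; laminar; f = 64/Re ≈ 0.792

V = 4Q/(πD²) = 0.8671 m/s
Re = VD/ν = 0.8671·0.0110/1.18×10^-4 = 80.8
Re < 2300 → laminar → f = 64/Re = 0.7918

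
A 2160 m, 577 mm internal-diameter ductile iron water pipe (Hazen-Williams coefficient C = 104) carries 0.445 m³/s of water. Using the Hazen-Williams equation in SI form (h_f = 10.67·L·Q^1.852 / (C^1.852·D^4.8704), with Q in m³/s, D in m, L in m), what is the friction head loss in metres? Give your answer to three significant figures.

h_f ≈ 13.8 m

h_f = 10.67·2160·0.445^1.852 / (104^1.852·0.577^4.8704) = 13.77 m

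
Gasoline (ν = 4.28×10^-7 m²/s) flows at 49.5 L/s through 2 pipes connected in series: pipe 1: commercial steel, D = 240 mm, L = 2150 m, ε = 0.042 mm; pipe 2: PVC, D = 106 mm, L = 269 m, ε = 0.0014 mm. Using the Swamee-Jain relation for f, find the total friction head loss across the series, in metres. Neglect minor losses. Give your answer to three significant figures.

H ≈ 54.5 m

Pipe 1: V = 1.094 m/s, Re = 6.14×10^5, ε/D = 1.75×10^-4, f = 0.01500, h_1 = f(L/D)V²/2g = 8.201 m
Pipe 2: V = 5.609 m/s, Re = 1.39×10^6, ε/D = 1.32×10^-5, f = 0.01138, h_2 = f(L/D)V²/2g = 46.32 m
Series → Q common, losses add: H = Σh = 54.52 m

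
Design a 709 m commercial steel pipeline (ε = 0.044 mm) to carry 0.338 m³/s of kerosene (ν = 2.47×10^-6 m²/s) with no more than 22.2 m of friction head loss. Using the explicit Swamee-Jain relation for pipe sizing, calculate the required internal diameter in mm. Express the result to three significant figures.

D ≈ 342 mm

Swamee-Jain (Type III): D = 0.66·[ε^1.25·(LQ²/(gh_f))^4.75 + ν·Q^9.4·(L/(gh_f))^5.2]^0.04
LQ²/(gh_f) = 0.3719; L/(gh_f) = 3.256
Term 1 = ε^1.25·(…)^4.75 = 3.27×10^-8; Term 2 = ν·Q^9.4·(…)^5.2 = 4.27×10^-8
D = 0.66·(3.27×10^-8 + 4.27×10^-8)^0.04 = 0.3425 m = 342 mm
Check: V = 3.67 m/s, Re = 5.09×10^5, f = 0.01476, h_f = 21.0 m ≈ 22.2 m ✓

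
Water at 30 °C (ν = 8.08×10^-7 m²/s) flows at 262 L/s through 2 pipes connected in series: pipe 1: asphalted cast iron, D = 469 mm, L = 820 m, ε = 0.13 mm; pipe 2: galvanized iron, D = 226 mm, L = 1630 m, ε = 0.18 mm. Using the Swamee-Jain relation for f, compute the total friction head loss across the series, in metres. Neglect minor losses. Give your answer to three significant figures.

Pipe 1: V = 1.517 m/s, Re = 8.80×10^5, ε/D = 2.77×10^-4, f = 0.01564, h_1 = f(L/D)V²/2g = 3.206 m
Pipe 2: V = 6.531 m/s, Re = 1.83×10^6, ε/D = 7.96×10^-4, f = 0.01886, h_2 = f(L/D)V²/2g = 295.7 m
Series → Q common, losses add: H = Σh = 298.9 m

H ≈ 299 m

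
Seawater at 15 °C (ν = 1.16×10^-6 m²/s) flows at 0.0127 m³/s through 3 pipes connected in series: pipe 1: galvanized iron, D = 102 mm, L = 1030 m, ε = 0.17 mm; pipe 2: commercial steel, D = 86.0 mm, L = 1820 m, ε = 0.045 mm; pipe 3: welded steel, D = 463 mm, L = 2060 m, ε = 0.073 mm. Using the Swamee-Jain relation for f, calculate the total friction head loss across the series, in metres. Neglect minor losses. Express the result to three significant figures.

Pipe 1: V = 1.554 m/s, Re = 1.37×10^5, ε/D = 0.00167, f = 0.02395, h_1 = f(L/D)V²/2g = 29.77 m
Pipe 2: V = 2.186 m/s, Re = 1.62×10^5, ε/D = 5.23×10^-4, f = 0.01943, h_2 = f(L/D)V²/2g = 100.2 m
Pipe 3: V = 0.07543 m/s, Re = 3.01×10^4, ε/D = 1.58×10^-4, f = 0.02384, h_3 = f(L/D)V²/2g = 0.03076 m
Series → Q common, losses add: H = Σh = 130.0 m

H ≈ 130 m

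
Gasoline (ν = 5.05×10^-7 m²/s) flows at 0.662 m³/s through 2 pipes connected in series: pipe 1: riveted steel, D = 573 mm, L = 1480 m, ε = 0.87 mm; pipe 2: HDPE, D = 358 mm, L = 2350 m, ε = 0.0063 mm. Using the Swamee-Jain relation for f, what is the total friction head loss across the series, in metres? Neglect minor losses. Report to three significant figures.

H ≈ 165 m

Pipe 1: V = 2.567 m/s, Re = 2.91×10^6, ε/D = 0.00152, f = 0.02191, h_1 = f(L/D)V²/2g = 19.01 m
Pipe 2: V = 6.577 m/s, Re = 4.66×10^6, ε/D = 1.76×10^-5, f = 0.01008, h_2 = f(L/D)V²/2g = 145.9 m
Series → Q common, losses add: H = Σh = 164.9 m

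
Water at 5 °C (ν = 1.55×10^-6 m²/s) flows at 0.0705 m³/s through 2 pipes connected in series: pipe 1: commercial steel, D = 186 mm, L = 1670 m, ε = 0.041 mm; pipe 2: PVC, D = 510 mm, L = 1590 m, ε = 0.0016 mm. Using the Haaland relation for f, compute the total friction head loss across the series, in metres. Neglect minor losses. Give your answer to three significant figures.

H ≈ 50.1 m

Pipe 1: V = 2.595 m/s, Re = 3.11×10^5, ε/D = 2.20×10^-4, f = 0.01616, h_1 = f(L/D)V²/2g = 49.78 m
Pipe 2: V = 0.3451 m/s, Re = 1.14×10^5, ε/D = 3.14×10^-6, f = 0.01737, h_2 = f(L/D)V²/2g = 0.3288 m
Series → Q common, losses add: H = Σh = 50.10 m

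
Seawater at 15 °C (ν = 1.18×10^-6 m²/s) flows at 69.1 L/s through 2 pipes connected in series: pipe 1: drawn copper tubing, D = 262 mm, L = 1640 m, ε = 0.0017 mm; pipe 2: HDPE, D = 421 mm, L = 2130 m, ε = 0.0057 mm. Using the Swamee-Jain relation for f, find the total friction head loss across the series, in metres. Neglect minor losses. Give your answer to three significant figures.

H ≈ 8.67 m

Pipe 1: V = 1.282 m/s, Re = 2.85×10^5, ε/D = 6.49×10^-6, f = 0.01459, h_1 = f(L/D)V²/2g = 7.647 m
Pipe 2: V = 0.4964 m/s, Re = 1.77×10^5, ε/D = 1.35×10^-5, f = 0.01602, h_2 = f(L/D)V²/2g = 1.018 m
Series → Q common, losses add: H = Σh = 8.665 m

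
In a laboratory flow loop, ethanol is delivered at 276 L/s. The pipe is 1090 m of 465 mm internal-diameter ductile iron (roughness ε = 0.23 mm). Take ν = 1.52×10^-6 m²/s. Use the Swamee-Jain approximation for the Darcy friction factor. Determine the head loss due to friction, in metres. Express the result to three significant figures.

V = 4Q/(πD²) = 4·0.276/(π·0.465²) = 1.625 m/s
Re = VD/ν = 1.625·0.465/1.52×10^-6 = 4.97×10^5 → turbulent
ε/D = 0.23/465 = 4.95×10^-4
Swamee-Jain: f = 0.01775
h_f = f(L/D)V²/(2g) = 0.01775·(1090/0.465)·1.625²/(2·9.81) = 5.601 m

h_f ≈ 5.60 m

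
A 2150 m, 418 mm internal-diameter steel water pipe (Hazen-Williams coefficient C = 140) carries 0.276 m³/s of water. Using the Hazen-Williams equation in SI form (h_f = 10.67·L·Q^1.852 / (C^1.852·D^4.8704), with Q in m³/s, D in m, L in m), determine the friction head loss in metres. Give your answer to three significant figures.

h_f = 10.67·2150·0.276^1.852 / (140^1.852·0.418^4.8704) = 15.69 m

h_f ≈ 15.7 m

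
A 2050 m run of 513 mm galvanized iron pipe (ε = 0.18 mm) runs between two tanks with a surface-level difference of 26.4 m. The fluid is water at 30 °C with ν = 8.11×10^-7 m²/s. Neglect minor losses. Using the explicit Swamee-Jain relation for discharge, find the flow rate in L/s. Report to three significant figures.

Q ≈ 592 L/s

Swamee-Jain (Type II): Q = -0.965·√(gD⁵h_f/L)·ln[ε/(3.7D) + √(3.17ν²L/(gD³h_f))]
√(gD⁵h_f/L) = √(9.81·0.513⁵·26.4/2050) = 0.06700
ε/(3.7D) = 9.48×10^-5; √(3.17ν²L/(gD³h_f)) = 1.11×10^-5
Q = -0.965·0.06700·ln(1.059×10^-4) = 0.5918 m³/s
Check: V = 2.86 m/s, Re = 1.81×10^6, f = 0.01590, h_f = 26.5 m ≈ 26.4 m ✓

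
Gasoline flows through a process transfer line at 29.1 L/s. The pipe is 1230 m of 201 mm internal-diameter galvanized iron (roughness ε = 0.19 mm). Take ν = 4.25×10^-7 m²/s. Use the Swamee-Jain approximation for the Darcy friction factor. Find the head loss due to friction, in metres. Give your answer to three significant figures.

V = 4Q/(πD²) = 4·0.0291/(π·0.201²) = 0.9171 m/s
Re = VD/ν = 0.9171·0.201/4.25×10^-7 = 4.34×10^5 → turbulent
ε/D = 0.19/201 = 9.45×10^-4
Swamee-Jain: f = 0.02021
h_f = f(L/D)V²/(2g) = 0.02021·(1230/0.201)·0.9171²/(2·9.81) = 5.301 m

h_f ≈ 5.30 m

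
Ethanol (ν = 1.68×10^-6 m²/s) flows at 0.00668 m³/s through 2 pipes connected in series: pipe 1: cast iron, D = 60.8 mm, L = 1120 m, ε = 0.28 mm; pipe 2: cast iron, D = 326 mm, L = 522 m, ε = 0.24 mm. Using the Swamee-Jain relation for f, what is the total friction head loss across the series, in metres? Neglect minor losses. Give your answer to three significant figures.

Pipe 1: V = 2.301 m/s, Re = 8.33×10^4, ε/D = 0.00461, f = 0.03108, h_1 = f(L/D)V²/2g = 154.5 m
Pipe 2: V = 0.08003 m/s, Re = 1.55×10^4, ε/D = 7.36×10^-4, f = 0.02908, h_2 = f(L/D)V²/2g = 0.01520 m
Series → Q common, losses add: H = Σh = 154.5 m

H ≈ 155 m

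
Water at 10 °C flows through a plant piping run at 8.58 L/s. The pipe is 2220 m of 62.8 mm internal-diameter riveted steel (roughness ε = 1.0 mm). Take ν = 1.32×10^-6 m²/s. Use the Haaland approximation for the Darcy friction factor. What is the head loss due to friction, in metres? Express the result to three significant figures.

V = 4Q/(πD²) = 4·0.00858/(π·0.0628²) = 2.770 m/s
Re = VD/ν = 2.770·0.0628/1.32×10^-6 = 1.32×10^5 → turbulent
ε/D = 1.0/62.8 = 0.0159
Haaland: f = 0.04507
h_f = f(L/D)V²/(2g) = 0.04507·(2220/0.0628)·2.770²/(2·9.81) = 623.1 m

h_f ≈ 623 m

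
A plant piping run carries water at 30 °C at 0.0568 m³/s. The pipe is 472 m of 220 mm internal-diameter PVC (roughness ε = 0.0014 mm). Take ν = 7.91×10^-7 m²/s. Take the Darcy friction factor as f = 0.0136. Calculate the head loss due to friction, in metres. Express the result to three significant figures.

V = 4Q/(πD²) = 4·0.0568/(π·0.220²) = 1.494 m/s
h_f = f(L/D)V²/(2g) = 0.01360·(472/0.220)·1.494²/(2·9.81) = 3.320 m

h_f ≈ 3.32 m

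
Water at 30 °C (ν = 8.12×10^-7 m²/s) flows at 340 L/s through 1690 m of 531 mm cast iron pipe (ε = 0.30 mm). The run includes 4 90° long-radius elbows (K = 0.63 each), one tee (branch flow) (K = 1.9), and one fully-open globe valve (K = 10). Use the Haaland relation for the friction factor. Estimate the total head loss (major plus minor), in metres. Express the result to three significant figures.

V = 4Q/(πD²) = 1.535 m/s; V²/2g = 0.1201 m
Re = 1.00×10^6, ε/D = 5.65×10^-4 → f = 0.01760 (Haaland)
Major: h_f = f(L/D)·V²/2g = 0.01760·3183·0.1201 = 6.731 m
Minor: ΣK = 14.4; h_m = ΣK·V²/2g = 1.732 m
Total H_L = 6.731 + 1.732 = 8.463 m

H_L ≈ 8.46 m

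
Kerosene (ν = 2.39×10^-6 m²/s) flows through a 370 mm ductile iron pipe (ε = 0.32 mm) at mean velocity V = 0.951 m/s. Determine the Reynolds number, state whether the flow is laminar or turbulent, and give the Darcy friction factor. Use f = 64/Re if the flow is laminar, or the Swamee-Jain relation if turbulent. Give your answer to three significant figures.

Re = VD/ν = 0.9510·0.370/2.39×10^-6 = 1.47×10^5
Re > 4000 → turbulent; ε/D = 8.65×10^-4
Swamee-Jain: f = 0.02111

Re ≈ 1.47×10^5; turbulent; f ≈ 0.0211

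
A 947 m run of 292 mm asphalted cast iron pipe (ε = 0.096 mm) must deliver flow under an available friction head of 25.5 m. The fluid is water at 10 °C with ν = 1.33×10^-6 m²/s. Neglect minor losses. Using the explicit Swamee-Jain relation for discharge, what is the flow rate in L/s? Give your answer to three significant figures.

Swamee-Jain (Type II): Q = -0.965·√(gD⁵h_f/L)·ln[ε/(3.7D) + √(3.17ν²L/(gD³h_f))]
√(gD⁵h_f/L) = √(9.81·0.292⁵·25.5/947) = 0.02368
ε/(3.7D) = 8.89×10^-5; √(3.17ν²L/(gD³h_f)) = 2.92×10^-5
Q = -0.965·0.02368·ln(1.181×10^-4) = 0.2067 m³/s
Check: V = 3.09 m/s, Re = 6.78×10^5, f = 0.01630, h_f = 25.7 m ≈ 25.5 m ✓

Q ≈ 207 L/s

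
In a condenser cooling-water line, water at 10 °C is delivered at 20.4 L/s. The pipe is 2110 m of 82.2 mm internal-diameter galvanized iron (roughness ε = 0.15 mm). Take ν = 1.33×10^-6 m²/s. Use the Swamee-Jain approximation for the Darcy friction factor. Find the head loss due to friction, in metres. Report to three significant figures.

h_f ≈ 461 m

V = 4Q/(πD²) = 4·0.0204/(π·0.0822²) = 3.844 m/s
Re = VD/ν = 3.844·0.0822/1.33×10^-6 = 2.38×10^5 → turbulent
ε/D = 0.15/82.2 = 0.00182
Swamee-Jain: f = 0.02383
h_f = f(L/D)V²/(2g) = 0.02383·(2110/0.0822)·3.844²/(2·9.81) = 460.6 m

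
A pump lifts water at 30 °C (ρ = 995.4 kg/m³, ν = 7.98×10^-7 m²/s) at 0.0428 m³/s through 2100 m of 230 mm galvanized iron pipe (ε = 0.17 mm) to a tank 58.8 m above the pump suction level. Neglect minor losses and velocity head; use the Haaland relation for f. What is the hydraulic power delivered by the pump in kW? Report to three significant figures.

P_hyd ≈ 28.6 kW

V = 4Q/(πD²) = 1.030 m/s; Re = 2.97×10^5; ε/D = 7.39×10^-4; f = 0.01935
h_f = f(L/D)V²/2g = 9.557 m
Total head H = z + h_f = 58.8 + 9.557 = 68.36 m
P_hyd = ρgQH = 995.4·9.81·0.0428·68.36 = 28.57 kW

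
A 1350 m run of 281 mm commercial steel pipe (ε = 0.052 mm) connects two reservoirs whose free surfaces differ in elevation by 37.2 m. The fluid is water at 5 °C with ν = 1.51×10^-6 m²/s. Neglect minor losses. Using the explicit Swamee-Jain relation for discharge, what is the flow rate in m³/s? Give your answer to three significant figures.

Swamee-Jain (Type II): Q = -0.965·√(gD⁵h_f/L)·ln[ε/(3.7D) + √(3.17ν²L/(gD³h_f))]
√(gD⁵h_f/L) = √(9.81·0.281⁵·37.2/1350) = 0.02176
ε/(3.7D) = 5.00×10^-5; √(3.17ν²L/(gD³h_f)) = 3.47×10^-5
Q = -0.965·0.02176·ln(8.473×10^-5) = 0.1969 m³/s
Check: V = 3.18 m/s, Re = 5.91×10^5, f = 0.01515, h_f = 37.4 m ≈ 37.2 m ✓

Q ≈ 0.197 m³/s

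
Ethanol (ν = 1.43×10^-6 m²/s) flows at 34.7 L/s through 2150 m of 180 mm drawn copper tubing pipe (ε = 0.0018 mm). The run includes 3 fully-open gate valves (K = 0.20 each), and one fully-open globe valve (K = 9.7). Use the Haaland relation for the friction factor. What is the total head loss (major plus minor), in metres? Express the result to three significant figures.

V = 4Q/(πD²) = 1.364 m/s; V²/2g = 0.09477 m
Re = 1.72×10^5, ε/D = 1.00×10^-5 → f = 0.01602 (Haaland)
Major: h_f = f(L/D)·V²/2g = 0.01602·11944·0.09477 = 18.14 m
Minor: ΣK = 10.3; h_m = ΣK·V²/2g = 0.9762 m
Total H_L = 18.14 + 0.9762 = 19.12 m

H_L ≈ 19.1 m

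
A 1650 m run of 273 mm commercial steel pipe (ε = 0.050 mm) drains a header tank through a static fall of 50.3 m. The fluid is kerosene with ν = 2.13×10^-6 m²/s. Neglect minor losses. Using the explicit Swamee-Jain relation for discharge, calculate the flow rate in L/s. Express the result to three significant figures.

Q ≈ 190 L/s

Swamee-Jain (Type II): Q = -0.965·√(gD⁵h_f/L)·ln[ε/(3.7D) + √(3.17ν²L/(gD³h_f))]
√(gD⁵h_f/L) = √(9.81·0.273⁵·50.3/1650) = 0.02130
ε/(3.7D) = 4.95×10^-5; √(3.17ν²L/(gD³h_f)) = 4.86×10^-5
Q = -0.965·0.02130·ln(9.812×10^-5) = 0.1897 m³/s
Check: V = 3.24 m/s, Re = 4.15×10^5, f = 0.01562, h_f = 50.5 m ≈ 50.3 m ✓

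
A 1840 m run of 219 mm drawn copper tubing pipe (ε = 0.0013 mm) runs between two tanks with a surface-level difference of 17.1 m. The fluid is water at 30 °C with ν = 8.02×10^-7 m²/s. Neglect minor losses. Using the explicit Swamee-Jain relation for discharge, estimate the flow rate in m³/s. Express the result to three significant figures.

Swamee-Jain (Type II): Q = -0.965·√(gD⁵h_f/L)·ln[ε/(3.7D) + √(3.17ν²L/(gD³h_f))]
√(gD⁵h_f/L) = √(9.81·0.219⁵·17.1/1840) = 0.006777
ε/(3.7D) = 1.60×10^-6; √(3.17ν²L/(gD³h_f)) = 4.61×10^-5
Q = -0.965·0.006777·ln(4.775×10^-5) = 0.06507 m³/s
Check: V = 1.73 m/s, Re = 4.72×10^5, f = 0.01332, h_f = 17.0 m ≈ 17.1 m ✓

Q ≈ 0.0651 m³/s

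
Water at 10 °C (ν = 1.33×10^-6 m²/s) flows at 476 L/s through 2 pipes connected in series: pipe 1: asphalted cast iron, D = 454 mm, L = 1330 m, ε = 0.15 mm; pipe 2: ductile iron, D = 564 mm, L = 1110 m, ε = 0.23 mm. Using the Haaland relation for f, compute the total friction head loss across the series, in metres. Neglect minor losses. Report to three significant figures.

Pipe 1: V = 2.940 m/s, Re = 1.00×10^6, ε/D = 3.30×10^-4, f = 0.01587, h_1 = f(L/D)V²/2g = 20.49 m
Pipe 2: V = 1.905 m/s, Re = 8.08×10^5, ε/D = 4.08×10^-4, f = 0.01662, h_2 = f(L/D)V²/2g = 6.050 m
Series → Q common, losses add: H = Σh = 26.54 m

H ≈ 26.5 m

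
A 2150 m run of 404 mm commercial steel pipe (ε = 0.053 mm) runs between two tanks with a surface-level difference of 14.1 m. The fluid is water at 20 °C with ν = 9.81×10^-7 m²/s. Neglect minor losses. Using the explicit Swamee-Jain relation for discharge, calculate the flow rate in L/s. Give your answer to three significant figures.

Q ≈ 246 L/s

Swamee-Jain (Type II): Q = -0.965·√(gD⁵h_f/L)·ln[ε/(3.7D) + √(3.17ν²L/(gD³h_f))]
√(gD⁵h_f/L) = √(9.81·0.404⁵·14.1/2150) = 0.02631
ε/(3.7D) = 3.55×10^-5; √(3.17ν²L/(gD³h_f)) = 2.68×10^-5
Q = -0.965·0.02631·ln(6.227×10^-5) = 0.2459 m³/s
Check: V = 1.92 m/s, Re = 7.90×10^5, f = 0.01420, h_f = 14.2 m ≈ 14.1 m ✓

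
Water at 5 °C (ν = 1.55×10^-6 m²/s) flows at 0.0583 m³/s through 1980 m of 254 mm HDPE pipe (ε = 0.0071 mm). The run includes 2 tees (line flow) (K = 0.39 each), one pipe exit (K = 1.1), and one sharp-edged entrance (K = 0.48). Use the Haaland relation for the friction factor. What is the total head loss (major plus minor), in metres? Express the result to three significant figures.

V = 4Q/(πD²) = 1.151 m/s; V²/2g = 0.06747 m
Re = 1.89×10^5, ε/D = 2.80×10^-5 → f = 0.01585 (Haaland)
Major: h_f = f(L/D)·V²/2g = 0.01585·7795·0.06747 = 8.337 m
Minor: ΣK = 2.36; h_m = ΣK·V²/2g = 0.1592 m
Total H_L = 8.337 + 0.1592 = 8.496 m

H_L ≈ 8.50 m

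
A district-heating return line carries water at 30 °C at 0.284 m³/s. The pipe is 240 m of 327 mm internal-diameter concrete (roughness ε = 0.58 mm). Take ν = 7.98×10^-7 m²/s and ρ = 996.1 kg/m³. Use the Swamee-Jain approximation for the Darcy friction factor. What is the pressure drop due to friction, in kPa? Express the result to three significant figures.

Δp ≈ 95.7 kPa

V = 4Q/(πD²) = 4·0.284/(π·0.327²) = 3.382 m/s
Re = VD/ν = 3.382·0.327/7.98×10^-7 = 1.39×10^6 → turbulent
ε/D = 0.58/327 = 0.00177
Swamee-Jain: f = 0.02290
h_f = f(L/D)V²/(2g) = 0.02290·(240/0.327)·3.382²/(2·9.81) = 9.796 m
Δp = ρg·h_f = 996.1·9.81·9.796 = 95.72 kPa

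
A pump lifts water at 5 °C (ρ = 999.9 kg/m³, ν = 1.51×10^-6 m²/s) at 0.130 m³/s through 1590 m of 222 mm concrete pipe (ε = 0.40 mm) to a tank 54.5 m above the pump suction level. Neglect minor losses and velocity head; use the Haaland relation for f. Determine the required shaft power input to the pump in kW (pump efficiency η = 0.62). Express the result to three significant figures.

P_shaft ≈ 308 kW

V = 4Q/(πD²) = 3.359 m/s; Re = 4.94×10^5; ε/D = 0.00180; f = 0.02318
h_f = f(L/D)V²/2g = 95.45 m
Total head H = z + h_f = 54.5 + 95.45 = 149.9 m
P_hyd = ρgQH = 999.9·9.81·0.130·149.9 = 191.2 kW
P_shaft = P_hyd/η = 191.2/0.62 = 308.4 kW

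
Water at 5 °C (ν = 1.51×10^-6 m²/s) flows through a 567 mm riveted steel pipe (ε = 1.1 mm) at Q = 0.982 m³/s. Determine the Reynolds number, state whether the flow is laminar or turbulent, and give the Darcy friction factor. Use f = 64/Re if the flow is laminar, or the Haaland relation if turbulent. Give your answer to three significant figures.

Re ≈ 1.46×10^6; turbulent; f ≈ 0.0234

V = 4Q/(πD²) = 3.889 m/s
Re = VD/ν = 3.889·0.567/1.51×10^-6 = 1.46×10^6
Re > 4000 → turbulent; ε/D = 0.00194
Haaland: f = 0.02339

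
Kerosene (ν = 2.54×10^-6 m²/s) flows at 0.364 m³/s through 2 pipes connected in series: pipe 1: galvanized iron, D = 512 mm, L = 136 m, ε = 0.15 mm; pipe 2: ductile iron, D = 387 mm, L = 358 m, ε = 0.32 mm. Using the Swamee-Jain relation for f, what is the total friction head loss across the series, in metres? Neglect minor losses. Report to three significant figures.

Pipe 1: V = 1.768 m/s, Re = 3.56×10^5, ε/D = 2.93×10^-4, f = 0.01675, h_1 = f(L/D)V²/2g = 0.7088 m
Pipe 2: V = 3.094 m/s, Re = 4.71×10^5, ε/D = 8.27×10^-4, f = 0.01960, h_2 = f(L/D)V²/2g = 8.851 m
Series → Q common, losses add: H = Σh = 9.559 m

H ≈ 9.56 m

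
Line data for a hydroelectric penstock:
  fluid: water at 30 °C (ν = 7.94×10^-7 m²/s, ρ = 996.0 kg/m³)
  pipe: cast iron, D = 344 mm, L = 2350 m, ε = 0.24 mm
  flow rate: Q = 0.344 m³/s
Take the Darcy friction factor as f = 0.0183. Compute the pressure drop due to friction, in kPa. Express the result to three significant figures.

Δp ≈ 853 kPa

V = 4Q/(πD²) = 4·0.344/(π·0.344²) = 3.701 m/s
h_f = f(L/D)V²/(2g) = 0.01830·(2350/0.344)·3.701²/(2·9.81) = 87.29 m
Δp = ρg·h_f = 996.0·9.81·87.29 = 852.9 kPa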